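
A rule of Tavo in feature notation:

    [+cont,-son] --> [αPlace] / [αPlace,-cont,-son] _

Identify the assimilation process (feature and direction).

The rule copies the place features (abbreviated [Place]) from the environment onto the target, so the assimilating feature is place.
The conditioning segment sits to the left of the focus bar, meaning the trigger precedes the segment that changes — progressive assimilation.

progressive place assimilation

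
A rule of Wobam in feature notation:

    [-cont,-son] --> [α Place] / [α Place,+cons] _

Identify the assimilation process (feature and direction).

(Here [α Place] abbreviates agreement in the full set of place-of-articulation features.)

progressive place assimilation

The rule copies the place features (abbreviated [Place]) from the environment onto the target, so the assimilating feature is place.
Since the environment is written before the underscore, the trigger precedes the target; the direction is progressive.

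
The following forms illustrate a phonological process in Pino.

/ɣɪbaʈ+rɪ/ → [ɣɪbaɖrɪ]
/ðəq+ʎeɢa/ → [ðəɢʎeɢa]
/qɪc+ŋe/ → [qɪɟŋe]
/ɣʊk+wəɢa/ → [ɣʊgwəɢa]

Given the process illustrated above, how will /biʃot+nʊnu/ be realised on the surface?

[biʃodnʊnu]

The data show regressive voicing assimilation: /ʈ/ → [ɖ] before /r/; /q/ → [ɢ] before /ʎ/; /c/ → [ɟ] before /ŋ/; /k/ → [g] before /w/. In each pair only voicing changes, matching the following consonant, while place and manner stay constant.
/t/ is a voiceless alveolar stop. The following trigger /n/ is voiced, so /t/ must become voiced as well.
Changing only its voicing to voiced gives [d] — the voiced alveolar stop.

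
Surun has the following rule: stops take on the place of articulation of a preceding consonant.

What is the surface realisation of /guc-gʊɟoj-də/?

[gucɟʊɟojɟə]

The rule targets /g/ (voiced velar stop), which sits after the trigger /c/ (palatal).
Changing only its place to palatal gives [ɟ] — the voiced palatal stop.
At the second juncture, /d/ likewise becomes [ɟ] adjacent to /j/.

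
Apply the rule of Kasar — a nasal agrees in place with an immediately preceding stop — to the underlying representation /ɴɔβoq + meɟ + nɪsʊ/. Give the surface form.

The rule targets /m/ (voiced bilabial nasal), which sits after the trigger /q/ (uvular).
Changing only its place to uvular gives [ɴ] — the voiced uvular nasal.
The same rule applies at the second boundary: /n/ → [ɲ] next to /ɟ/.

[ɴɔβoqɴeɟɲɪsʊ]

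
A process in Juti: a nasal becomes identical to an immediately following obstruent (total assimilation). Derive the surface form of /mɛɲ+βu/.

[mɛββu]

/ɲ/ is the segment targeted by the rule; it sits immediately before /β/, so it assimilates completely and surfaces as [β].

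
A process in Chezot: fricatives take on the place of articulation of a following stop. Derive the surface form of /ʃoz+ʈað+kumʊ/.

[ʃoʐʈaɣkumʊ]

The rule targets /z/ (voiced alveolar fricative), which sits before the trigger /ʈ/ (retroflex).
Changing only its place to retroflex gives [ʐ] — the voiced retroflex fricative.
The same rule applies at the second boundary: /ð/ → [ɣ] next to /k/.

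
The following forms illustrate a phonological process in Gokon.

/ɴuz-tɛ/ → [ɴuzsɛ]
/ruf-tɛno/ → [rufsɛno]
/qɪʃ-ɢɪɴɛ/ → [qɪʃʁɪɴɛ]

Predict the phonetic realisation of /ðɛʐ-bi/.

[ðɛʐβi]

The data show progressive manner assimilation: /t/ → [s] after /z/; /t/ → [s] after /f/; /ɢ/ → [ʁ] after /ʃ/. In each pair only manner changes, matching the preceding consonant, while place and voice stay constant.
The rule targets /b/ (voiced bilabial stop), which sits after the trigger /ʐ/ (fricative).
A voiced bilabial fricative is [β], so the surface segment is [β].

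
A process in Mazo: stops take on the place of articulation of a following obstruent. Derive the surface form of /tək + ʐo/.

[təʈʐo]

The rule targets /k/ (voiceless velar stop), which sits before the trigger /ʐ/ (retroflex).
The voiceless retroflex stop is [ʈ], so /k/ → [ʈ].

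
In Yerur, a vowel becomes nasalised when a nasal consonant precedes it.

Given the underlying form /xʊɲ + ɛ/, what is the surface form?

/ɛ/ sits next to the nasal /ɲ/ and is therefore nasalised to [ɛ̃].

[xʊɲɛ̃]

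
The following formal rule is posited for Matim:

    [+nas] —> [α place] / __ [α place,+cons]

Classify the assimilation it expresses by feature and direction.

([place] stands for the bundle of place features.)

The rule copies the place features (abbreviated [place]) from the environment onto the target, so the assimilating feature is place.
The conditioning segment sits to the right of the focus bar, meaning the trigger follows the segment that changes — regressive assimilation.

regressive place assimilation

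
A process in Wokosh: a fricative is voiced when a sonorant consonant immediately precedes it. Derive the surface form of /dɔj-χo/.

/χ/ is a voiceless uvular fricative. The preceding trigger /j/ is voiced, so /χ/ must become voiced as well.
The voiced uvular fricative is [ʁ], so /χ/ → [ʁ].

[dɔjʁo]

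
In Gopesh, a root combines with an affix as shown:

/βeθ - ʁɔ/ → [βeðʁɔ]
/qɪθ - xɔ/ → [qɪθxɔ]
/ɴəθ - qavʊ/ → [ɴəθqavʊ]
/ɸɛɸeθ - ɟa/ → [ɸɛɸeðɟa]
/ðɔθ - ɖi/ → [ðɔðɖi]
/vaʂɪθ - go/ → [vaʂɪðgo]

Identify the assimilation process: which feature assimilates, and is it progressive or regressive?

regressive voicing assimilation

Comparing underlying and surface forms, /θ/ → [ð] is the alternation; the neighbouring /ʁ/ is constant.
/θ/ is voiceless while /ʁ/ is voiced; the output [ð] is voiced, matching the trigger — so the feature that spreads is voicing.
Place and manner are unchanged, so the assimilation is partial, not total.
The same holds elsewhere in the data: /θ/ → [ð] before /ɟ/ (voiceless → voiced, matching voiced); /θ/ → [ð] before /ɖ/ (voiceless → voiced, matching voiced); /θ/ → [ð] before /g/ (voiceless → voiced, matching voiced) — only voicing changes, and always toward the following segment.
Nothing changes in [qɪθxɔ], [ɴəθqavʊ]: there the adjacent consonants already agree in voicing (/θ/ and /x/ are both voiceless; /θ/ and /q/ are both voiceless), so these forms are consistent with the same rule.
The trigger is the following segment, so the direction is regressive (anticipatory).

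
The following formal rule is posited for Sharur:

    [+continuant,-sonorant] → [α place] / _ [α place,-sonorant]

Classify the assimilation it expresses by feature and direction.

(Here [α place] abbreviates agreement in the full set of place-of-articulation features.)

The rule copies the place features (abbreviated [place]) from the environment onto the target, so the assimilating feature is place.
Since the environment is written after the underscore, the trigger follows the target; the direction is regressive.

regressive place assimilation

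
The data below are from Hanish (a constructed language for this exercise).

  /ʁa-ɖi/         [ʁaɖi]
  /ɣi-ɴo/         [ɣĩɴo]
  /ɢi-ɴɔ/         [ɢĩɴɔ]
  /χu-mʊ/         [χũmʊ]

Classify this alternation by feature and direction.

regressive nasality assimilation (vowel nasalisation)

The vowel /i/ surfaces as nasalised [ĩ] next to the following nasal /ɴ/ — it has acquired the [+nasal] feature of its neighbour.
The other form shows the same pattern: /u/ → [ũ] before /m/ — each time a vowel is nasalised next to a following nasal.
No change occurs in [ʁaɖi] because the vowel at the boundary is adjacent to an oral consonant, not a nasal (/a/ next to /ɖ/).
Because the conditioning nasal is to the right of the vowel that changes, the process is regressive (anticipatory).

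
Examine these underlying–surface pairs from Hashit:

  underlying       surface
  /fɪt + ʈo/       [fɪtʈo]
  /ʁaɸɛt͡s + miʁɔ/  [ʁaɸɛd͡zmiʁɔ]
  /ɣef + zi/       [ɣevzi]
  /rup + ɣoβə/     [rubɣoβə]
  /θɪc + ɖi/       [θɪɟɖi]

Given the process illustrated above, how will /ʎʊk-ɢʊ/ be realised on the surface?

The data show regressive voicing assimilation: /t͡s/ → [d͡z] before /m/; /f/ → [v] before /z/; /p/ → [b] before /ɣ/; /c/ → [ɟ] before /ɖ/. In each pair only voicing changes, matching the following consonant, while place and manner stay constant.
No alternation appears in [fɪtʈo]: there the adjacent consonants already agree in voicing (/t/ and /ʈ/ are both voiceless), so this form is consistent with the same rule.
The rule targets /k/ (voiceless velar stop), which sits before the trigger /ɢ/ (voiced).
The voiced velar stop is [g], so /k/ → [g].

[ʎʊgɢʊ]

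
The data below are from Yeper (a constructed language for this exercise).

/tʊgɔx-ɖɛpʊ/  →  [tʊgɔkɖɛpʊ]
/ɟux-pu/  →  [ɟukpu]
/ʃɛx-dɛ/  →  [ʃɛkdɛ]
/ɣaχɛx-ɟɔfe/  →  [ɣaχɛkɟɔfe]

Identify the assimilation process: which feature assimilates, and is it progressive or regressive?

regressive manner assimilation

Underlying /x/ is realised as [k] next to /ɖ/; /ɖ/ itself does not change.
The change fricative → stop matches the manner of the following /ɖ/, identifying this as manner assimilation.
Place and voice are unchanged, so the assimilation is partial, not total.
The same holds elsewhere in the data: /x/ → [k] before /p/ (fricative → stop, matching a stop); /x/ → [k] before /d/ (fricative → stop, matching a stop); /x/ → [k] before /ɟ/ (fricative → stop, matching a stop) — only manner changes, and always toward the following segment.
The trigger is the following segment, so the direction is regressive (anticipatory).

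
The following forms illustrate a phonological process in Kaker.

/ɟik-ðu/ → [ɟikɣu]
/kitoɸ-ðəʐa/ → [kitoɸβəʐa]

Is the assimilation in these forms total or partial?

Comparing underlying and surface forms, /ð/ → [ɣ] is the alternation; the neighbouring /k/ is constant.
The change dental → velar matches the place of the preceding /k/, identifying this as place assimilation.
Manner and voice are unchanged, so the assimilation is partial, not total.
The other alternating form patterns the same way: /ð/ → [β] after /ɸ/ (dental → bilabial, matching bilabial) — only place changes, and always toward the preceding segment.

partial assimilation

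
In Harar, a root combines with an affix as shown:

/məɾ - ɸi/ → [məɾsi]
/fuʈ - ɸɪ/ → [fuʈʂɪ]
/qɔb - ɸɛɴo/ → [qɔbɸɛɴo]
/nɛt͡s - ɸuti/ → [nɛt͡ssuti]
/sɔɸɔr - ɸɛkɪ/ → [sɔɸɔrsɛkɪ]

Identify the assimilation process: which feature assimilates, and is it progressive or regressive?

Underlying /ɸ/ is realised as [s] next to /ɾ/; /ɾ/ itself does not change.
The change bilabial → alveolar matches the place of the preceding /ɾ/, identifying this as place assimilation.
Manner and voice are unchanged, so the assimilation is partial, not total.
The same holds elsewhere in the data: /ɸ/ → [ʂ] after /ʈ/ (bilabial → retroflex, matching retroflex); /ɸ/ → [s] after /t͡s/ (bilabial → alveolar, matching alveolar); /ɸ/ → [s] after /r/ (bilabial → alveolar, matching alveolar) — only place changes, and always toward the preceding segment.
No alternation appears in [qɔbɸɛɴo]: there the adjacent consonants already agree in place (/ɸ/ and /b/ are both bilabial), so this form is consistent with the same rule.
The trigger is the preceding segment, so the direction is progressive (perseverative).

progressive place assimilation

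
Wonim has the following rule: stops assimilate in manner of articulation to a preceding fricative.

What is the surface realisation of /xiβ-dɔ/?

/d/ is a voiced alveolar stop. The preceding trigger /β/ is a fricative, so /d/ must become a fricative as well.
Changing only its manner to fricative gives [z] — the voiced alveolar fricative.

[xiβzɔ]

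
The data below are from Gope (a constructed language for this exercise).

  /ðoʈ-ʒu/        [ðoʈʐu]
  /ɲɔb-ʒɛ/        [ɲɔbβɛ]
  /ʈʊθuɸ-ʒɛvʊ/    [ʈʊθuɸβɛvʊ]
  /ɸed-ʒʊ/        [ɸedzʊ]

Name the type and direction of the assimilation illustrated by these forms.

progressive place assimilation

Comparing underlying and surface forms, /ʒ/ → [ʐ] is the alternation; the neighbouring /ʈ/ is constant.
/ʒ/ is postalveolar while /ʈ/ is retroflex; the output [ʐ] is retroflex, matching the trigger — so the feature that spreads is place.
Manner and voice are unchanged, so the assimilation is partial, not total.
Checking the remaining alternations: /ʒ/ → [β] after /b/ (postalveolar → bilabial, matching bilabial); /ʒ/ → [β] after /ɸ/ (postalveolar → bilabial, matching bilabial); /ʒ/ → [z] after /d/ (postalveolar → alveolar, matching alveolar) — only place changes, and always toward the preceding segment.
Since the segment that changes follows the conditioning segment, the assimilation is progressive.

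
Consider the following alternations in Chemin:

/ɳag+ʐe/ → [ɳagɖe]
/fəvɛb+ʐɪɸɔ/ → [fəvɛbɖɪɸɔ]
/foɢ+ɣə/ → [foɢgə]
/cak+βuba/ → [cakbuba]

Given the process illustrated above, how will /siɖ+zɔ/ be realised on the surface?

The data show progressive manner assimilation: /ʐ/ → [ɖ] after /g/; /ʐ/ → [ɖ] after /b/; /ɣ/ → [g] after /ɢ/; /β/ → [b] after /k/. In each pair only manner changes, matching the preceding consonant, while place and voice stay constant.
The rule targets /z/ (voiced alveolar fricative), which sits after the trigger /ɖ/ (stop).
Changing only its manner to stop gives [d] — the voiced alveolar stop.

[siɖdɔ]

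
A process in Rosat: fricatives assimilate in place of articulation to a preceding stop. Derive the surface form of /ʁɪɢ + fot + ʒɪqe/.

/f/ is a voiceless labiodental fricative. The preceding trigger /ɢ/ is uvular, so /f/ must become uvular as well.
Changing only its place to uvular gives [χ] — the voiceless uvular fricative.
The same rule applies at the second boundary: /ʒ/ → [z] next to /t/.

[ʁɪɢχotzɪqe]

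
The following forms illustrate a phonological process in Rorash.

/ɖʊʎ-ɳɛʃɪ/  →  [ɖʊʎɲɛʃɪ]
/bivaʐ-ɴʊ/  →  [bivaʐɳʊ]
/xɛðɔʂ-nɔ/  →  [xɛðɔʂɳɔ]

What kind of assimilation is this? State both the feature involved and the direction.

Comparing underlying and surface forms, /ɳ/ → [ɲ] is the alternation; the neighbouring /ʎ/ is constant.
/ɳ/ is retroflex while /ʎ/ is palatal; the output [ɲ] is palatal, matching the trigger — so the feature that spreads is place.
Manner and voice are unchanged, so the assimilation is partial, not total.
The same holds elsewhere in the data: /ɴ/ → [ɳ] after /ʐ/ (uvular → retroflex, matching retroflex); /n/ → [ɳ] after /ʂ/ (alveolar → retroflex, matching retroflex) — only place changes, and always toward the preceding segment.
Since the segment that changes follows the conditioning segment, the assimilation is progressive.

progressive place assimilation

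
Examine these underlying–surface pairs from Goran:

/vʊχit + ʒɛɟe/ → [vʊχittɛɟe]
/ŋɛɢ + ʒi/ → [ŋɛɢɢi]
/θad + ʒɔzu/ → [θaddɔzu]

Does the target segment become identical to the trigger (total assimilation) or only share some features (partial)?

total assimilation

Underlying /ʒ/ is realised as [t] next to /t/; /t/ itself does not change.
The output [t] is identical to the trigger /t/ — every feature (place, manner, voicing) has been copied — so this is total assimilation.
The other forms behave the same way: /ʒ/ → [ɢ] after /ɢ/; /ʒ/ → [d] after /d/ — in each case the output is a copy of the preceding consonant.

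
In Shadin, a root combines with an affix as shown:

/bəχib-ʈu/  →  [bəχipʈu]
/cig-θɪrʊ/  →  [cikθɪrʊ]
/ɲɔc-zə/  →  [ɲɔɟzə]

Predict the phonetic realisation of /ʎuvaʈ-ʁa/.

[ʎuvaɖʁa]

The data show regressive voicing assimilation: /b/ → [p] before /ʈ/; /g/ → [k] before /θ/; /c/ → [ɟ] before /z/. In each pair only voicing changes, matching the following consonant, while place and manner stay constant.
The rule targets /ʈ/ (voiceless retroflex stop), which sits before the trigger /ʁ/ (voiced).
The voiced retroflex stop is [ɖ], so /ʈ/ → [ɖ].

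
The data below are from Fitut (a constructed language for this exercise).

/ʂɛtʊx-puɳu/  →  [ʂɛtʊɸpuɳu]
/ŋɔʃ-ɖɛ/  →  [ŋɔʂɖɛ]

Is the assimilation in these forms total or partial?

The segment that alternates is /x/, which surfaces as [ɸ] when adjacent to /p/.
/x/ is velar while /p/ is bilabial; the output [ɸ] is bilabial, matching the trigger — so the feature that spreads is place.
Manner and voice are unchanged, so the assimilation is partial, not total.
The same holds elsewhere in the data: /ʃ/ → [ʂ] before /ɖ/ (postalveolar → retroflex, matching retroflex) — only place changes, and always toward the following segment.

partial assimilation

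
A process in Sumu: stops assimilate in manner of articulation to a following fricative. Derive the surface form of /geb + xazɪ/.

/b/ is a voiced bilabial stop. The following trigger /x/ is a fricative, so /b/ must become a fricative as well.
The voiced bilabial fricative is [β], so /b/ → [β].

[geβxazɪ]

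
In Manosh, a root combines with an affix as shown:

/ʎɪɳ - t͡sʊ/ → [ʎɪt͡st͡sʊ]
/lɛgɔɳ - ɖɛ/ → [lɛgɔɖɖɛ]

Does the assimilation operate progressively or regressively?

regressive

The segment that alternates is /ɳ/, which surfaces as [t͡s] when adjacent to /t͡s/.
The output [t͡s] is identical to the trigger /t͡s/ — every feature (place, manner, voicing) has been copied — so this is total assimilation.
The remaining alternation confirms this: /ɳ/ → [ɖ] before /ɖ/ — in each case the output is a copy of the following consonant.
Since the segment that changes precedes the conditioning segment, the assimilation is regressive.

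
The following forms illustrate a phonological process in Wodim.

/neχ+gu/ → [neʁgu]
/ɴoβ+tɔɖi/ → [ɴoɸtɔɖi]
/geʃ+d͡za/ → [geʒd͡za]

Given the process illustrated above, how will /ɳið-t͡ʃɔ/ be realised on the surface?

The data show regressive voicing assimilation: /χ/ → [ʁ] before /g/; /β/ → [ɸ] before /t/; /ʃ/ → [ʒ] before /d͡z/. In each pair only voicing changes, matching the following consonant, while place and manner stay constant.
The rule targets /ð/ (voiced dental fricative), which sits before the trigger /t͡ʃ/ (voiceless).
A voiceless dental fricative is [θ], so the surface segment is [θ].

[ɳiθt͡ʃɔ]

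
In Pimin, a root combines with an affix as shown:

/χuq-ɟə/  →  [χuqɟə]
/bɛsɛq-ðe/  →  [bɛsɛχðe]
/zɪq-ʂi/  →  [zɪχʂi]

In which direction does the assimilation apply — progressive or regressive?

Comparing underlying and surface forms, /q/ → [χ] is the alternation; the neighbouring /ð/ is constant.
/q/ is a stop while /ð/ is a fricative; the output [χ] is a fricative, matching the trigger — so the feature that spreads is manner.
Checking the remaining alternation: /q/ → [χ] before /ʂ/ (stop → fricative, matching a fricative) — only manner changes, and always toward the following segment.
No alternation appears in [χuqɟə]: there the adjacent consonants already agree in manner (/q/ and /ɟ/ are both stops), so this form is consistent with the same rule.
The trigger is the following segment, so the direction is regressive (anticipatory).

regressive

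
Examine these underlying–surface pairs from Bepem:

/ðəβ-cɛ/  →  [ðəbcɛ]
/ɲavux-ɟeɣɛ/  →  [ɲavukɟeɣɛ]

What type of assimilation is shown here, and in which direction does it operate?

regressive manner assimilation

Comparing underlying and surface forms, /β/ → [b] is the alternation; the neighbouring /c/ is constant.
/β/ is a fricative while /c/ is a stop; the output [b] is a stop, matching the trigger — so the feature that spreads is manner.
Place and voice are unchanged, so the assimilation is partial, not total.
The other alternating form patterns the same way: /x/ → [k] before /ɟ/ (fricative → stop, matching a stop) — only manner changes, and always toward the following segment.
The trigger is the following segment, so the direction is regressive (anticipatory).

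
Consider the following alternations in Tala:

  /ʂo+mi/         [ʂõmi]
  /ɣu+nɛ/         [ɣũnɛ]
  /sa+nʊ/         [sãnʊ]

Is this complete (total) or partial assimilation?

partial assimilation

The vowel /o/ surfaces as nasalised [õ] next to the following nasal /m/ — it has acquired the [+nasal] feature of its neighbour.
The other forms show the same pattern: /u/ → [ũ] before /n/; /a/ → [ã] before /n/ — each time a vowel is nasalised next to a following nasal.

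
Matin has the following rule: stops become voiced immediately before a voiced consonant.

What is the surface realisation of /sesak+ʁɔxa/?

The rule targets /k/ (voiceless velar stop), which sits before the trigger /ʁ/ (voiced).
The voiced velar stop is [g], so /k/ → [g].

[sesagʁɔxa]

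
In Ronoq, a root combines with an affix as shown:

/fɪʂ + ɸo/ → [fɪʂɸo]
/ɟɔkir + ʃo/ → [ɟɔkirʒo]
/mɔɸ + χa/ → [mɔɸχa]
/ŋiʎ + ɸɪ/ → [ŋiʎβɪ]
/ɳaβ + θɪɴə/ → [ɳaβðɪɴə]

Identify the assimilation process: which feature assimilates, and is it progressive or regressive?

progressive voicing assimilation

Underlying /ʃ/ is realised as [ʒ] next to /r/; /r/ itself does not change.
The change voiceless → voiced matches the voicing of the preceding /r/, identifying this as voicing assimilation.
Place and manner are unchanged, so the assimilation is partial, not total.
Checking the remaining alternations: /ɸ/ → [β] after /ʎ/ (voiceless → voiced, matching voiced); /θ/ → [ð] after /β/ (voiceless → voiced, matching voiced) — only voicing changes, and always toward the preceding segment.
No alternation appears in [fɪʂɸo], [mɔɸχa]: there the adjacent consonants already agree in voicing (/ɸ/ and /ʂ/ are both voiceless; /χ/ and /ɸ/ are both voiceless), so these forms are consistent with the same rule.
The trigger is the preceding segment, so the direction is progressive (perseverative).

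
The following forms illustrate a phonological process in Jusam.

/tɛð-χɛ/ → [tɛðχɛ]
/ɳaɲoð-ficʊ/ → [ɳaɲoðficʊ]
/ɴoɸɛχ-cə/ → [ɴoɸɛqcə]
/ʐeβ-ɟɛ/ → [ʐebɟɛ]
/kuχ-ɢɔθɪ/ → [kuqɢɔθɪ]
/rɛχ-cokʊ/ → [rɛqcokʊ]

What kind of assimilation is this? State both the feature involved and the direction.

regressive manner assimilation

The segment that alternates is /χ/, which surfaces as [q] when adjacent to /c/.
/χ/ is a fricative while /c/ is a stop; the output [q] is a stop, matching the trigger — so the feature that spreads is manner.
Place and voice are unchanged, so the assimilation is partial, not total.
The same holds elsewhere in the data: /β/ → [b] before /ɟ/ (fricative → stop, matching a stop); /χ/ → [q] before /ɢ/ (fricative → stop, matching a stop) — only manner changes, and always toward the following segment.
Nothing changes in [tɛðχɛ], [ɳaɲoðficʊ]: there the adjacent consonants already agree in manner (/ð/ and /χ/ are both fricatives; /ð/ and /f/ are both fricatives), so these forms are consistent with the same rule.
Since the segment that changes precedes the conditioning segment, the assimilation is regressive.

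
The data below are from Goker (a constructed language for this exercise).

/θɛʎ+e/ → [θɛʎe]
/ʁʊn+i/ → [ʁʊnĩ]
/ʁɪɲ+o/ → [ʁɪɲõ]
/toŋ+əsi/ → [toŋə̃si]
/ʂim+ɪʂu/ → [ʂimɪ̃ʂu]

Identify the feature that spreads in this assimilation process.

nasality

The vowel /i/ surfaces as nasalised [ĩ] next to the preceding nasal /n/ — it has acquired the [+nasal] feature of its neighbour.
Likewise in the remaining data: /o/ → [õ] after /ɲ/; /ə/ → [ə̃] after /ŋ/; /ɪ/ → [ɪ̃] after /m/ — each time a vowel is nasalised next to a preceding nasal.
No change occurs in [θɛʎe] because the vowel at the boundary is adjacent to an oral consonant, not a nasal (/e/ next to /ʎ/).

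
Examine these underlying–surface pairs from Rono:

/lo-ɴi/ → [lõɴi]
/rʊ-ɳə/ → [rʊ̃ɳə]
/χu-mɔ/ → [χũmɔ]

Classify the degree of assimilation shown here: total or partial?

partial assimilation

The vowel /o/ surfaces as nasalised [õ] next to the following nasal /ɴ/ — it has acquired the [+nasal] feature of its neighbour.
Likewise in the remaining data: /ʊ/ → [ʊ̃] before /ɳ/; /u/ → [ũ] before /m/ — each time a vowel is nasalised next to a following nasal.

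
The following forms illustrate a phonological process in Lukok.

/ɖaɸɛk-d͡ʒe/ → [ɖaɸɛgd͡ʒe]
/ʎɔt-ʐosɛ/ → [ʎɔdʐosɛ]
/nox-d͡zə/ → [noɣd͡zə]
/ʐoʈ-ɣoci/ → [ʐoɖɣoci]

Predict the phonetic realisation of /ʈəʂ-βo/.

[ʈəʐβo]

The data show regressive voicing assimilation: /k/ → [g] before /d͡ʒ/; /t/ → [d] before /ʐ/; /x/ → [ɣ] before /d͡z/; /ʈ/ → [ɖ] before /ɣ/. In each pair only voicing changes, matching the following consonant, while place and manner stay constant.
The rule targets /ʂ/ (voiceless retroflex fricative), which sits before the trigger /β/ (voiced).
The voiced retroflex fricative is [ʐ], so /ʂ/ → [ʐ].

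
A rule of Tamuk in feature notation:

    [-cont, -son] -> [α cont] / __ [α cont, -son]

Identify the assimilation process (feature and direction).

regressive manner assimilation

The shared variable α links the value of [cont] on the target to that of the neighbouring obstruent. [cont] distinguishes stops from fricatives — a manner-of-articulation feature — so this is manner assimilation.
Since the environment is written after the underscore, the trigger follows the target; the direction is regressive.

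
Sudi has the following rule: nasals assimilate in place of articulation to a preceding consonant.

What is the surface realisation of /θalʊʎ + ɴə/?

/ɴ/ is a voiced uvular nasal. The preceding trigger /ʎ/ is palatal, so /ɴ/ must become palatal as well.
A voiced palatal nasal is [ɲ], so the surface segment is [ɲ].

[θalʊʎɲə]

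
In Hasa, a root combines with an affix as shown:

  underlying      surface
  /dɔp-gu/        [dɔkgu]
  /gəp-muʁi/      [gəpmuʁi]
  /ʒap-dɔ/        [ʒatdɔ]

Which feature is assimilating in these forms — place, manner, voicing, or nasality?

The segment that alternates is /p/, which surfaces as [k] when adjacent to /g/.
The change bilabial → velar matches the place of the following /g/, identifying this as place assimilation.
Checking the remaining alternation: /p/ → [t] before /d/ (bilabial → alveolar, matching alveolar) — only place changes, and always toward the following segment.
No alternation appears in [gəpmuʁi]: there the adjacent consonants already agree in place (/p/ and /m/ are both bilabial), so this form is consistent with the same rule.

place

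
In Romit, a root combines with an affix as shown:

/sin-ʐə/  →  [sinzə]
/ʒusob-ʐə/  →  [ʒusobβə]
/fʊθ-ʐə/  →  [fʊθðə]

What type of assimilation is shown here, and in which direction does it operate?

progressive place assimilation

Underlying /ʐ/ is realised as [z] next to /n/; /n/ itself does not change.
The change retroflex → alveolar matches the place of the preceding /n/, identifying this as place assimilation.
Manner and voice are unchanged, so the assimilation is partial, not total.
The same holds elsewhere in the data: /ʐ/ → [β] after /b/ (retroflex → bilabial, matching bilabial); /ʐ/ → [ð] after /θ/ (retroflex → dental, matching dental) — only place changes, and always toward the preceding segment.
Since the segment that changes follows the conditioning segment, the assimilation is progressive.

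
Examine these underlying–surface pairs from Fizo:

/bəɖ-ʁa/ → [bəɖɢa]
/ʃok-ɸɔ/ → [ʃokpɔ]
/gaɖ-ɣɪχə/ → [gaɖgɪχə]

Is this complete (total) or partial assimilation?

The segment that alternates is /ʁ/, which surfaces as [ɢ] when adjacent to /ɖ/.
The change fricative → stop matches the manner of the preceding /ɖ/, identifying this as manner assimilation.
Place and voice are unchanged, so the assimilation is partial, not total.
The other alternating forms pattern the same way: /ɸ/ → [p] after /k/ (fricative → stop, matching a stop); /ɣ/ → [g] after /ɖ/ (fricative → stop, matching a stop) — only manner changes, and always toward the preceding segment.

partial assimilation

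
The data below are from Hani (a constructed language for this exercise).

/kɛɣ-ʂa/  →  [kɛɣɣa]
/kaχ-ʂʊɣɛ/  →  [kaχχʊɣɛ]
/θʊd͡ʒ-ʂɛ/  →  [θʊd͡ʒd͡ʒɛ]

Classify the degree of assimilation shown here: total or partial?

total assimilation

The segment that alternates is /ʂ/, which surfaces as [ɣ] when adjacent to /ɣ/.
The output [ɣ] is identical to the trigger /ɣ/ — every feature (place, manner, voicing) has been copied — so this is total assimilation.
The other forms behave the same way: /ʂ/ → [χ] after /χ/; /ʂ/ → [d͡ʒ] after /d͡ʒ/ — in each case the output is a copy of the preceding consonant.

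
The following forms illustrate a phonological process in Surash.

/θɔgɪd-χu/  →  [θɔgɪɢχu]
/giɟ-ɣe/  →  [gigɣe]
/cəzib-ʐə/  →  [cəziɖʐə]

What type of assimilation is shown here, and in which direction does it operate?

regressive place assimilation

Comparing underlying and surface forms, /d/ → [ɢ] is the alternation; the neighbouring /χ/ is constant.
/d/ is alveolar while /χ/ is uvular; the output [ɢ] is uvular, matching the trigger — so the feature that spreads is place.
Manner and voice are unchanged, so the assimilation is partial, not total.
Checking the remaining alternations: /ɟ/ → [g] before /ɣ/ (palatal → velar, matching velar); /b/ → [ɖ] before /ʐ/ (bilabial → retroflex, matching retroflex) — only place changes, and always toward the following segment.
Since the segment that changes precedes the conditioning segment, the assimilation is regressive.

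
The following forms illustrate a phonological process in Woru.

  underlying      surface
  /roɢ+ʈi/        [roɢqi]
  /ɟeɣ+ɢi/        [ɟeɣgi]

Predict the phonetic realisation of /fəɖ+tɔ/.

[fəɖʈɔ]

The data show progressive place assimilation: /ʈ/ → [q] after /ɢ/; /ɢ/ → [g] after /ɣ/. In each pair only place changes, matching the preceding consonant, while manner and voice stay constant.
/t/ is a voiceless alveolar stop. The preceding trigger /ɖ/ is retroflex, so /t/ must become retroflex as well.
Changing only its place to retroflex gives [ʈ] — the voiceless retroflex stop.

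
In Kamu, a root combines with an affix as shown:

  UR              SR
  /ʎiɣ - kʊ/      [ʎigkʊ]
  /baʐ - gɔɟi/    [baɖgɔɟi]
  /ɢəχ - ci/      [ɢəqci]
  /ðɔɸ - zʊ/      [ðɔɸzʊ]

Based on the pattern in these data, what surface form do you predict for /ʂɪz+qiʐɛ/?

[ʂɪdqiʐɛ]

The data show regressive manner assimilation: /ɣ/ → [g] before /k/; /ʐ/ → [ɖ] before /g/; /χ/ → [q] before /c/. In each pair only manner changes, matching the following consonant, while place and voice stay constant.
No alternation appears in [ðɔɸzʊ]: there the adjacent consonants already agree in manner (/ɸ/ and /z/ are both fricatives), so this form is consistent with the same rule.
/z/ is a voiced alveolar fricative. The following trigger /q/ is a stop, so /z/ must become a stop as well.
A voiced alveolar stop is [d], so the surface segment is [d].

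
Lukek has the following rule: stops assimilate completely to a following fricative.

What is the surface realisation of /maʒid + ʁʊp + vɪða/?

/d/ is the segment targeted by the rule; it sits immediately before /ʁ/, so it assimilates completely and surfaces as [ʁ].
At the second juncture, /p/ likewise becomes [v] adjacent to /v/.

[maʒiʁʁʊvvɪða]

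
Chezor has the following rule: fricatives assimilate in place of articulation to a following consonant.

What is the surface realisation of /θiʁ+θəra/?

[θiðθəra]

/ʁ/ is a voiced uvular fricative. The following trigger /θ/ is dental, so /ʁ/ must become dental as well.
A voiced dental fricative is [ð], so the surface segment is [ð].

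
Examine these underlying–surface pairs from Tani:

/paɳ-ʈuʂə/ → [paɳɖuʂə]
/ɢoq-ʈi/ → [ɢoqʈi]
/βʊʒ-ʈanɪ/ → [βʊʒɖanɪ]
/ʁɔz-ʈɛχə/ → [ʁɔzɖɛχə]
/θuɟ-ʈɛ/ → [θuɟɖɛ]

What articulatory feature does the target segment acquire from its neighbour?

Comparing underlying and surface forms, /ʈ/ → [ɖ] is the alternation; the neighbouring /ɳ/ is constant.
/ʈ/ is voiceless while /ɳ/ is voiced; the output [ɖ] is voiced, matching the trigger — so the feature that spreads is voicing.
Checking the remaining alternations: /ʈ/ → [ɖ] after /ʒ/ (voiceless → voiced, matching voiced); /ʈ/ → [ɖ] after /z/ (voiceless → voiced, matching voiced); /ʈ/ → [ɖ] after /ɟ/ (voiceless → voiced, matching voiced) — only voicing changes, and always toward the preceding segment.
Nothing changes in [ɢoqʈi]: there the adjacent consonants already agree in voicing (/ʈ/ and /q/ are both voiceless), so this form is consistent with the same rule.

voicing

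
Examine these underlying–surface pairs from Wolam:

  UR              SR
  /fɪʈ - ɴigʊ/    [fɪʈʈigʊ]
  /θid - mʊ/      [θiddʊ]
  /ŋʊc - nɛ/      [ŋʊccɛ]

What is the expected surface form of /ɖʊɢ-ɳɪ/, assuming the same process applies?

[ɖʊɢɢɪ]

The data show progressive total assimilation (/ɴ/ → [ʈ] after /ʈ/; /m/ → [d] after /d/; /n/ → [c] after /c/): in every case the target segment becomes identical to its preceding neighbour, copying more than a single feature.
/ɳ/ is the segment targeted by the rule; it sits immediately after /ɢ/, so it assimilates completely and surfaces as [ɢ].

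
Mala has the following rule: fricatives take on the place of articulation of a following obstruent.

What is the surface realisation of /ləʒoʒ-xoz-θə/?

/ʒ/ is a voiced postalveolar fricative. The following trigger /x/ is velar, so /ʒ/ must become velar as well.
Changing only its place to velar gives [ɣ] — the voiced velar fricative.
The same rule applies at the second boundary: /z/ → [ð] next to /θ/.

[ləʒoɣxoðθə]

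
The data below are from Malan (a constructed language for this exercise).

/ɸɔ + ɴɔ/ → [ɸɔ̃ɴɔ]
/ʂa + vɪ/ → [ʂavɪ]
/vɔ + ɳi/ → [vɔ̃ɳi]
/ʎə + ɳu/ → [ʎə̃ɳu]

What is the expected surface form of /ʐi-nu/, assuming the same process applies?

[ʐĩnu]

The data show regressive nasality assimilation (vowel nasalisation): /ɔ/ → [ɔ̃] before /ɴ/; /ɔ/ → [ɔ̃] before /ɳ/; /ə/ → [ə̃] before /ɳ/ — a vowel is nasalised by an immediately following nasal consonant.
No change occurs in [ʂavɪ] because the vowel at the boundary is adjacent to an oral consonant, not a nasal (/a/ next to /v/).
The vowel /i/ is adjacent to the following nasal /n/, so it acquires [+nasal] and surfaces as [ĩ].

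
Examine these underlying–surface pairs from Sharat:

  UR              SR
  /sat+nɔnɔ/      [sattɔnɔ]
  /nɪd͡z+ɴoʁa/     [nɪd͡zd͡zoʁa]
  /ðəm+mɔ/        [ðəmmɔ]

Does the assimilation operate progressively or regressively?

progressive

Underlying /n/ is realised as [t] next to /t/; /t/ itself does not change.
The output [t] is identical to the trigger /t/ — every feature (place, manner, voicing) has been copied — so this is total assimilation.
The remaining alternation confirms this: /ɴ/ → [d͡z] after /d͡z/ — in each case the output is a copy of the preceding consonant.
In [ðəmmɔ] the two consonants at the boundary are already identical (/m/ + /m/), so the rule applies vacuously and nothing changes.
The trigger is the preceding segment, so the direction is progressive (perseverative).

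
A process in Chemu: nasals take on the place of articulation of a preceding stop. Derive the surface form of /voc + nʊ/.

[vocɲʊ]

/n/ is a voiced alveolar nasal. The preceding trigger /c/ is palatal, so /n/ must become palatal as well.
The voiced palatal nasal is [ɲ], so /n/ → [ɲ].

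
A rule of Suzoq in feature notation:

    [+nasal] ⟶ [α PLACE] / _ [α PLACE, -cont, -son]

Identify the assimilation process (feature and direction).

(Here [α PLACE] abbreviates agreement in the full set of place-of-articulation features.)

regressive place assimilation

The rule copies the place features (abbreviated [PLACE]) from the environment onto the target, so the assimilating feature is place.
The conditioning segment sits to the right of the focus bar, meaning the trigger follows the segment that changes — regressive assimilation.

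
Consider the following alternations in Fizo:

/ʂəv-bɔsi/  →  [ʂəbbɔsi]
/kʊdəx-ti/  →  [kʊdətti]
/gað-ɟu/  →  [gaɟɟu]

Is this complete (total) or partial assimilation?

Underlying /v/ is realised as [b] next to /b/; /b/ itself does not change.
The output [b] is identical to the trigger /b/ — every feature (place, manner, voicing) has been copied — so this is total assimilation.
The other forms behave the same way: /x/ → [t] before /t/; /ð/ → [ɟ] before /ɟ/ — in each case the output is a copy of the following consonant.

total assimilation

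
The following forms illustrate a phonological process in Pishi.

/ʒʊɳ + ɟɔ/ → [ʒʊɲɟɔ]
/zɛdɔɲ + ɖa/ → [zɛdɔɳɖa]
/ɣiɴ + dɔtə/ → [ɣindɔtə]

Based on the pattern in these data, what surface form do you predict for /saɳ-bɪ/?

[sambɪ]

The data show regressive place assimilation: /ɳ/ → [ɲ] before /ɟ/; /ɲ/ → [ɳ] before /ɖ/; /ɴ/ → [n] before /d/. In each pair only place changes, matching the following consonant, while manner and voice stay constant.
/ɳ/ is a voiced retroflex nasal. The following trigger /b/ is bilabial, so /ɳ/ must become bilabial as well.
Changing only its place to bilabial gives [m] — the voiced bilabial nasal.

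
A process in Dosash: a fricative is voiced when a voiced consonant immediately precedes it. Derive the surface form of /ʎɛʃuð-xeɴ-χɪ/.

The rule targets /x/ (voiceless velar fricative), which sits after the trigger /ð/ (voiced).
The voiced velar fricative is [ɣ], so /x/ → [ɣ].
The same rule applies at the second boundary: /χ/ → [ʁ] next to /ɴ/.

[ʎɛʃuðɣeɴʁɪ]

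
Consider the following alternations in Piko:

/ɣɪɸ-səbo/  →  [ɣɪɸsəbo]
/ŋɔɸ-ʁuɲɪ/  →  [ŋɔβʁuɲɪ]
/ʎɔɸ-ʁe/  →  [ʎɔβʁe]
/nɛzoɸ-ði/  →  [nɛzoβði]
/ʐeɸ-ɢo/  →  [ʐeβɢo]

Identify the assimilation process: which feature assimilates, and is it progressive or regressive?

regressive voicing assimilation

Comparing underlying and surface forms, /ɸ/ → [β] is the alternation; the neighbouring /ʁ/ is constant.
The change voiceless → voiced matches the voicing of the following /ʁ/, identifying this as voicing assimilation.
Place and manner are unchanged, so the assimilation is partial, not total.
Checking the remaining alternations: /ɸ/ → [β] before /ð/ (voiceless → voiced, matching voiced); /ɸ/ → [β] before /ɢ/ (voiceless → voiced, matching voiced) — only voicing changes, and always toward the following segment.
Nothing changes in [ɣɪɸsəbo]: there the adjacent consonants already agree in voicing (/ɸ/ and /s/ are both voiceless), so this form is consistent with the same rule.
The trigger is the following segment, so the direction is regressive (anticipatory).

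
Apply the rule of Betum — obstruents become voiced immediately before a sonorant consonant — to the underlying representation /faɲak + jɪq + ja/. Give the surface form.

/k/ is a voiceless velar stop. The following trigger /j/ is voiced, so /k/ must become voiced as well.
A voiced velar stop is [g], so the surface segment is [g].
At the second juncture, /q/ likewise becomes [ɢ] adjacent to /j/.

[faɲagjɪɢja]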